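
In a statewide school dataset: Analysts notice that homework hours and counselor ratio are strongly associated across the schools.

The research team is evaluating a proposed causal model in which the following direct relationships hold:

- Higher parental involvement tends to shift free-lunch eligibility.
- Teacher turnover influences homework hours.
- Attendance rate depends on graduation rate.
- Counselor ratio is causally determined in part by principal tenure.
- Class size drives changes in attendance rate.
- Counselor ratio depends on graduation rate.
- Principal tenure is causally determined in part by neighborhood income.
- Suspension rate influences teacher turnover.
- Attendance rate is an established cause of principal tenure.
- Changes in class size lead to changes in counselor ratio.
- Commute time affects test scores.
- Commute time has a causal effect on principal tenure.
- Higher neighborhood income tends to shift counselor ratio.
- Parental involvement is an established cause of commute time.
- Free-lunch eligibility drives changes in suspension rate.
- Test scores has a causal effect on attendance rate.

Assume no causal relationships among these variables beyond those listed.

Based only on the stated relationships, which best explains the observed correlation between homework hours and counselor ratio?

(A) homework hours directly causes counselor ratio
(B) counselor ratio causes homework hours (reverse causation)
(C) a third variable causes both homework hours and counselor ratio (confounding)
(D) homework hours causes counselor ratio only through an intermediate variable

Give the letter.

Parental involvement causes homework hours (parental involvement → free-lunch eligibility → suspension rate → teacher turnover → homework hours) and counselor ratio (parental involvement → commute time → principal tenure → counselor ratio) — a common cause creating the correlation.
There is no stated path from homework hours to counselor ratio or from counselor ratio to homework hours, so neither direct nor reverse causation applies.

C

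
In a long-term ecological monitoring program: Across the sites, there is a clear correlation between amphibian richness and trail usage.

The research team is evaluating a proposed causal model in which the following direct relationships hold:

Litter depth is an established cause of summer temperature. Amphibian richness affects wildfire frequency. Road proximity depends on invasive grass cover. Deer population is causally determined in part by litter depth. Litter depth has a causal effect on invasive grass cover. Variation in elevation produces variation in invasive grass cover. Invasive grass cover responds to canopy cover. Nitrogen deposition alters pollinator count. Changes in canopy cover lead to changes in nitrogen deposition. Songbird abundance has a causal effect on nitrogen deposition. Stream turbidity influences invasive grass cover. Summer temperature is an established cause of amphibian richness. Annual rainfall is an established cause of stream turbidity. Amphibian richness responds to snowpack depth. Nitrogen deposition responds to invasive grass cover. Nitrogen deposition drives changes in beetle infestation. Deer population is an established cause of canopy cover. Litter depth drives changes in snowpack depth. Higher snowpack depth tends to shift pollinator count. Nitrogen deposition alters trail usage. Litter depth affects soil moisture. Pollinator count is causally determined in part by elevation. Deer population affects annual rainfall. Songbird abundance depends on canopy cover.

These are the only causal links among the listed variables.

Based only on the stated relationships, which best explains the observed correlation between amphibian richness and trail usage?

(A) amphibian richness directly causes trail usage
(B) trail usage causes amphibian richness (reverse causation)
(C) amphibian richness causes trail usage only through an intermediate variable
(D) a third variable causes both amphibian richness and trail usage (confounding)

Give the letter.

Litter depth causes amphibian richness (litter depth → summer temperature → amphibian richness) and trail usage (litter depth → invasive grass cover → nitrogen deposition → trail usage) — a common cause creating the correlation.
There is no stated path from amphibian richness to trail usage or from trail usage to amphibian richness, so neither direct nor reverse causation applies.

D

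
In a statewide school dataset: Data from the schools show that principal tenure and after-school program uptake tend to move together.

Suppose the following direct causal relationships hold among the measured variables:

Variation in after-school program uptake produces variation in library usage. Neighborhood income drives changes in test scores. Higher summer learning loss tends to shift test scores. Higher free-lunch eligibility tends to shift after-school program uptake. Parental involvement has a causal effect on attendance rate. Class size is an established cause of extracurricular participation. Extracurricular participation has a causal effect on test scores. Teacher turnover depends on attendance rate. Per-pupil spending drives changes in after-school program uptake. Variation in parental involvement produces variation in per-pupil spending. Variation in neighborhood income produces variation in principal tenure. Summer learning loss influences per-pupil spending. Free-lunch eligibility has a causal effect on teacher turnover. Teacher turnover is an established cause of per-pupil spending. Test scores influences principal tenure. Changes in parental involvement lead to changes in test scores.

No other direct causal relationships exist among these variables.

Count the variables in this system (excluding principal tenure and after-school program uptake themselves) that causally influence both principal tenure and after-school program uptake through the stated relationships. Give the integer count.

2

The common causes are: parental involvement (to principal tenure via parental involvement → test scores → principal tenure; to after-school program uptake via parental involvement → per-pupil spending → after-school program uptake); summer learning loss (to principal tenure via summer learning loss → test scores → principal tenure; to after-school program uptake via summer learning loss → per-pupil spending → after-school program uptake).
Every other variable lacks a causal path to at least one of principal tenure and after-school program uptake.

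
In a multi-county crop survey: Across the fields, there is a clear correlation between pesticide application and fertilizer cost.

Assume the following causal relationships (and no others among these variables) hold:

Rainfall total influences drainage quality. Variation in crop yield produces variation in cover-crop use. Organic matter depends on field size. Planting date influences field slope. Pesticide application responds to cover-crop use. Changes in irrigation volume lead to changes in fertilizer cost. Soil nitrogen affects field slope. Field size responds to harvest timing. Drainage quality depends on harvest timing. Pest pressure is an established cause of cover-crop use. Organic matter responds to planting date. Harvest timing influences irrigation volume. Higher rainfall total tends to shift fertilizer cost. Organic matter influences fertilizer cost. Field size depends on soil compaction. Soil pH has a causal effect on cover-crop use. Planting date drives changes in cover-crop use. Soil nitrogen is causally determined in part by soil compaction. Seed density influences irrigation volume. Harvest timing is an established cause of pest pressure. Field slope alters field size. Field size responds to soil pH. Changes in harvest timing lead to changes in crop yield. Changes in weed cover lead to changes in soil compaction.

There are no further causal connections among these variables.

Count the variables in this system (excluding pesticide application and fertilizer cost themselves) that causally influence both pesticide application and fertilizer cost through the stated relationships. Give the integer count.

3

The common causes are: harvest timing (to pesticide application via harvest timing → crop yield → cover-crop use → pesticide application; to fertilizer cost via harvest timing → irrigation volume → fertilizer cost); planting date (to pesticide application via planting date → cover-crop use → pesticide application; to fertilizer cost via planting date → organic matter → fertilizer cost); soil pH (to pesticide application via soil pH → cover-crop use → pesticide application; to fertilizer cost via soil pH → field size → organic matter → fertilizer cost).
Every other variable lacks a causal path to at least one of pesticide application and fertilizer cost.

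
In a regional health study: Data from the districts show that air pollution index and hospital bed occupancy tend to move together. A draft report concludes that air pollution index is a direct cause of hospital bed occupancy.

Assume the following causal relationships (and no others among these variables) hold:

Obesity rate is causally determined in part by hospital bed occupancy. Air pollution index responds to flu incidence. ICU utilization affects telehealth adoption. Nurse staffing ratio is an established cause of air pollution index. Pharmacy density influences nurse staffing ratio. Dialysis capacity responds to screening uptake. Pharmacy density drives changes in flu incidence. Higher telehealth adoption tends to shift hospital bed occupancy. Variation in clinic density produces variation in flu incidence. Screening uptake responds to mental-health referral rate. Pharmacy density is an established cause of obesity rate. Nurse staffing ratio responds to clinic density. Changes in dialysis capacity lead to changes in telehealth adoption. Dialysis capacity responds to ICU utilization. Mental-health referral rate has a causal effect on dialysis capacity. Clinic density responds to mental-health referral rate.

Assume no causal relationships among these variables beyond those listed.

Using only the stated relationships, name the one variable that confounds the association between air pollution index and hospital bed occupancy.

mental-health referral rate

Mental-health referral rate has a causal path to air pollution index (mental-health referral rate → clinic density → nurse staffing ratio → air pollution index) and a separate causal path to hospital bed occupancy (mental-health referral rate → dialysis capacity → telehealth adoption → hospital bed occupancy), so it is a common cause of both.
No stated relationship gives air pollution index a causal route to hospital bed occupancy, so the correlation is explained by the shared upstream cause rather than a direct effect.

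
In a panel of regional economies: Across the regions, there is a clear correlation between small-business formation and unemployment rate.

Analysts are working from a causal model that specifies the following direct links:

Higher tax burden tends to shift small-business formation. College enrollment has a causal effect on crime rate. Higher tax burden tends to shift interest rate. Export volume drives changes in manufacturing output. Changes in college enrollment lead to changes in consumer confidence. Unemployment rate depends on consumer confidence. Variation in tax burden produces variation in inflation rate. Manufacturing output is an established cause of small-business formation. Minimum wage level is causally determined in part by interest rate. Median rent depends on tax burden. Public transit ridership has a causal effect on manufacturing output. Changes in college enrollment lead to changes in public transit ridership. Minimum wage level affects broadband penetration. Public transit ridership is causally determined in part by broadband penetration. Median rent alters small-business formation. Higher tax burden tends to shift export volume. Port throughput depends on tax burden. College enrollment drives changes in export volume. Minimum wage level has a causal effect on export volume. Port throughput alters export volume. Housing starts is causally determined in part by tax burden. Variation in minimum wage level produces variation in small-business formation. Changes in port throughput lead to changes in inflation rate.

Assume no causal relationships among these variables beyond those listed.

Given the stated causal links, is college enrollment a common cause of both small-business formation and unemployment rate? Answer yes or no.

College enrollment has a causal path to small-business formation (college enrollment → export volume → manufacturing output → small-business formation) and to unemployment rate (college enrollment → consumer confidence → unemployment rate), so it is a common cause of both — a confounder.

yes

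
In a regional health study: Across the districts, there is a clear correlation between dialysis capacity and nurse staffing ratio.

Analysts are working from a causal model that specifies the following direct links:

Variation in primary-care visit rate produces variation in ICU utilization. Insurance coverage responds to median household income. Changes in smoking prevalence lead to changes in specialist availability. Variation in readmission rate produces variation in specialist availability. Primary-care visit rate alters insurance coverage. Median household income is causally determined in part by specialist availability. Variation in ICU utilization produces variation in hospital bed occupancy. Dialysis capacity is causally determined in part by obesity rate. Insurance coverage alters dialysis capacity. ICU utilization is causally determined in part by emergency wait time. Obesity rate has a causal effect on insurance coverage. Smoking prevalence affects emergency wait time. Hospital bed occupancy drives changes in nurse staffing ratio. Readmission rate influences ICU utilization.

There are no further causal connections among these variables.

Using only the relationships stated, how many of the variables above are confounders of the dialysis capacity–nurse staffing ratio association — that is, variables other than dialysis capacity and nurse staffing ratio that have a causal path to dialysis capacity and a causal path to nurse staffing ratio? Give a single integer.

3

The common causes are: primary-care visit rate (to dialysis capacity via primary-care visit rate → insurance coverage → dialysis capacity; to nurse staffing ratio via primary-care visit rate → ICU utilization → hospital bed occupancy → nurse staffing ratio); readmission rate (to dialysis capacity via readmission rate → specialist availability → median household income → insurance coverage → dialysis capacity; to nurse staffing ratio via readmission rate → ICU utilization → hospital bed occupancy → nurse staffing ratio); smoking prevalence (to dialysis capacity via smoking prevalence → specialist availability → median household income → insurance coverage → dialysis capacity; to nurse staffing ratio via smoking prevalence → emergency wait time → ICU utilization → hospital bed occupancy → nurse staffing ratio).
Every other variable lacks a causal path to at least one of dialysis capacity and nurse staffing ratio.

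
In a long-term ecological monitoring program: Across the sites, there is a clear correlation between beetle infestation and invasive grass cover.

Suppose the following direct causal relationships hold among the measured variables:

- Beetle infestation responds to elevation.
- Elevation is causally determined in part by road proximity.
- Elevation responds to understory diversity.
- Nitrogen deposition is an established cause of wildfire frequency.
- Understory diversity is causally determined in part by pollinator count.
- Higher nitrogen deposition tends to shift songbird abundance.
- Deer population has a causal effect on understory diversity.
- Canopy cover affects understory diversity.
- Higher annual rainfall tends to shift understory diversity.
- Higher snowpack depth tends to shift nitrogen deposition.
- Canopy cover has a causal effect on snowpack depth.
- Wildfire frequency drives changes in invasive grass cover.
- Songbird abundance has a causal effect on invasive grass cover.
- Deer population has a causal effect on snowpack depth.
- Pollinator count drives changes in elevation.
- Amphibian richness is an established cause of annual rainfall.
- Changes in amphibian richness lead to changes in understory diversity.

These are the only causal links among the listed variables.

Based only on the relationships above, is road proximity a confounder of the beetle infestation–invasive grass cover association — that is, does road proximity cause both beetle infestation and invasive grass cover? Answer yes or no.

Road proximity has no stated causal path to invasive grass cover. A confounder must cause both variables, so road proximity does not qualify.

no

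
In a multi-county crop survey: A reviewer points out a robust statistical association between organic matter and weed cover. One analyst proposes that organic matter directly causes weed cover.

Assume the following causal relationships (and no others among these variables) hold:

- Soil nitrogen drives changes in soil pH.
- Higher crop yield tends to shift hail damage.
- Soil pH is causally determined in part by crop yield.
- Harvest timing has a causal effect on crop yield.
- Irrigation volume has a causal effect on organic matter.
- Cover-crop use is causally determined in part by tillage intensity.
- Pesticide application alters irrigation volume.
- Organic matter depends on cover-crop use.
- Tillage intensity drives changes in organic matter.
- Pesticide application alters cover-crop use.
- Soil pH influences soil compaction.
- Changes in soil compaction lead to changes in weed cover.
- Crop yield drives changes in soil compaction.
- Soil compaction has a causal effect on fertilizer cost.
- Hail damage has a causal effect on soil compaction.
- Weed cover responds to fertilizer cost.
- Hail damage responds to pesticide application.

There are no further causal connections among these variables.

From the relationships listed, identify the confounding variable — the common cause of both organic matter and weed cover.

pesticide application

Pesticide application has a causal path to organic matter (pesticide application → cover-crop use → organic matter) and a separate causal path to weed cover (pesticide application → hail damage → soil compaction → weed cover), so it is a common cause of both.
No stated relationship gives organic matter a causal route to weed cover, so the correlation is explained by the shared upstream cause rather than a direct effect.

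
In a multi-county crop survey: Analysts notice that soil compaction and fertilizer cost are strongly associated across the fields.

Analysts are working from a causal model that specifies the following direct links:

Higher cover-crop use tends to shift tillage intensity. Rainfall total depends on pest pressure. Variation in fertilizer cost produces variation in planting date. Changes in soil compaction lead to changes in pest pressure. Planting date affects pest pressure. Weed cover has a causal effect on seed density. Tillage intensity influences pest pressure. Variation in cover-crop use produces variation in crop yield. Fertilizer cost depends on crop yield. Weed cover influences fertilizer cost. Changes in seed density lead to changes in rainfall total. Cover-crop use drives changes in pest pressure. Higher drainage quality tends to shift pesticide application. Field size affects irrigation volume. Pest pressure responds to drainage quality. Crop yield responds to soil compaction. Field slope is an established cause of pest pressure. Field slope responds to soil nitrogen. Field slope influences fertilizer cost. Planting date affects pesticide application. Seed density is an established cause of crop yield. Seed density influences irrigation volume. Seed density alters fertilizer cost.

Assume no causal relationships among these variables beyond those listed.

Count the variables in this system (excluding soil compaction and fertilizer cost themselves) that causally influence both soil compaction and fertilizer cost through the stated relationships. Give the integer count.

No listed variable has a causal path to both soil compaction and fertilizer cost, so there are no common causes.

0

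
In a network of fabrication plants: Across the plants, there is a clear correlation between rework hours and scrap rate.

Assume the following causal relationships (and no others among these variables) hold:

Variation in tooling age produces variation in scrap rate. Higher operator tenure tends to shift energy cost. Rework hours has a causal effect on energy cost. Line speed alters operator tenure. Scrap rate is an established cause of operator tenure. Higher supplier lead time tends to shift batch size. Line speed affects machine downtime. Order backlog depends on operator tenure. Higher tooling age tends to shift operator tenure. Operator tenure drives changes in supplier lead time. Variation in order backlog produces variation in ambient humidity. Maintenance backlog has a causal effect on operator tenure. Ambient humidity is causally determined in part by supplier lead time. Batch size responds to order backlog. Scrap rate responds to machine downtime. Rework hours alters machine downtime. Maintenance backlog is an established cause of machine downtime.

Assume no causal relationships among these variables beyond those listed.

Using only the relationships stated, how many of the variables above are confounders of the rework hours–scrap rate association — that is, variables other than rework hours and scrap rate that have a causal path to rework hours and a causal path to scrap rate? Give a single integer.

No listed variable has a causal path to both rework hours and scrap rate, so there are no common causes.

0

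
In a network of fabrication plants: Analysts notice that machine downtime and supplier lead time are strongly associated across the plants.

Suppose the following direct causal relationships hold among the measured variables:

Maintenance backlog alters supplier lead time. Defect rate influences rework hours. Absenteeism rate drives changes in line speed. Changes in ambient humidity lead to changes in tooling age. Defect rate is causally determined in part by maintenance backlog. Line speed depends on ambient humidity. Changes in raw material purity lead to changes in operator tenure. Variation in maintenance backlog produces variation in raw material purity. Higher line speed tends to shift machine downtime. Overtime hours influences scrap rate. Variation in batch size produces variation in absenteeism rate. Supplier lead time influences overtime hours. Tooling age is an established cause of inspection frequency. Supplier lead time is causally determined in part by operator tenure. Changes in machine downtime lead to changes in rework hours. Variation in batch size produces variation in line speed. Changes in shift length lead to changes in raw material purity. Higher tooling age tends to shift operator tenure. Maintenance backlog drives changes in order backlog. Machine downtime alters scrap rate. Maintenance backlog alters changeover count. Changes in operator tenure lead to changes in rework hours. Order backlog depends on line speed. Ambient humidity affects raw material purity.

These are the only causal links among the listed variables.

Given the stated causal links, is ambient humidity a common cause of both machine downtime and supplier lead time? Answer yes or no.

yes

Ambient humidity has a causal path to machine downtime (ambient humidity → line speed → machine downtime) and to supplier lead time (ambient humidity → tooling age → operator tenure → supplier lead time), so it is a common cause of both — a confounder.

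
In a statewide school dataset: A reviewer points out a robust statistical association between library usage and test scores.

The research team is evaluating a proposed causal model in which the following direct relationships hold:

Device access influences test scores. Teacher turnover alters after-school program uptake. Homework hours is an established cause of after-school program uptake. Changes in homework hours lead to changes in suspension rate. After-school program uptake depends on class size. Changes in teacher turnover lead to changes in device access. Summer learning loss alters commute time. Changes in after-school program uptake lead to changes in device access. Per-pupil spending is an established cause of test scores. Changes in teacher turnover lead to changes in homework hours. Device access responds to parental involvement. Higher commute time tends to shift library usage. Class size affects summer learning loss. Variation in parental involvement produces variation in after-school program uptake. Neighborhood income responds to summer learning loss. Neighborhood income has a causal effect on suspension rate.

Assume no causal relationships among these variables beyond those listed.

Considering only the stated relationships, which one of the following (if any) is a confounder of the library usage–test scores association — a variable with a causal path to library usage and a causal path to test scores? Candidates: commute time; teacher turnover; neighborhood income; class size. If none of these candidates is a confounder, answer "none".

Class size causes library usage (class size → summer learning loss → commute time → library usage) and also causes test scores (class size → after-school program uptake → device access → test scores); it is a common cause of both.
Each of the other candidates lacks a causal path to at least one of library usage and test scores, so they do not confound the relationship.

class size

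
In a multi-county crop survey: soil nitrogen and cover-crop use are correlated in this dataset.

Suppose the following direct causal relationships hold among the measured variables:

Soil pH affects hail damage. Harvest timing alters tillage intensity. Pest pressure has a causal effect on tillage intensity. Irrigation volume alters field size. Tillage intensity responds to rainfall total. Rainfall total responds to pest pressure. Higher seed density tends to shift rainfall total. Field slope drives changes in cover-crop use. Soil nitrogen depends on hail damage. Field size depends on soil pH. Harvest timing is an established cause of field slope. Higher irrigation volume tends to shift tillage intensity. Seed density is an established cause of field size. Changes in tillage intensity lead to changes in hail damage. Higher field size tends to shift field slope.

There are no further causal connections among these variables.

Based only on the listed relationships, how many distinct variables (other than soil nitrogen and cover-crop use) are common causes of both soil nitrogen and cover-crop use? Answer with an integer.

The common causes are: harvest timing (to soil nitrogen via harvest timing → tillage intensity → hail damage → soil nitrogen; to cover-crop use via harvest timing → field slope → cover-crop use); irrigation volume (to soil nitrogen via irrigation volume → tillage intensity → hail damage → soil nitrogen; to cover-crop use via irrigation volume → field size → field slope → cover-crop use); seed density (to soil nitrogen via seed density → rainfall total → tillage intensity → hail damage → soil nitrogen; to cover-crop use via seed density → field size → field slope → cover-crop use); soil pH (to soil nitrogen via soil pH → hail damage → soil nitrogen; to cover-crop use via soil pH → field size → field slope → cover-crop use).
Every other variable lacks a causal path to at least one of soil nitrogen and cover-crop use.

4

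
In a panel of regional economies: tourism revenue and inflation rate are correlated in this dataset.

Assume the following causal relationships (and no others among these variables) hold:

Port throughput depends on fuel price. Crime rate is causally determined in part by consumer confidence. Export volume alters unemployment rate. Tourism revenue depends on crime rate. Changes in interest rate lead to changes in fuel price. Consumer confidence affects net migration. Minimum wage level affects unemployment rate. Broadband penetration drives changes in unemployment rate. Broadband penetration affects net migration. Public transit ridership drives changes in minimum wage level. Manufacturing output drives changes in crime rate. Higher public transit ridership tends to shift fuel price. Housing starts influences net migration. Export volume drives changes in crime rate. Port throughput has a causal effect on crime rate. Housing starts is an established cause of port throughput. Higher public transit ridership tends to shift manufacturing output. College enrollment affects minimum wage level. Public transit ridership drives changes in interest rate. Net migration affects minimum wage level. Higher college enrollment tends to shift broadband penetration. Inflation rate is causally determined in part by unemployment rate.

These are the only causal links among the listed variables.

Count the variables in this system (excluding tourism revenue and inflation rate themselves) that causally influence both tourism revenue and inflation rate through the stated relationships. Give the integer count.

4

The common causes are: consumer confidence (to tourism revenue via consumer confidence → crime rate → tourism revenue; to inflation rate via consumer confidence → net migration → minimum wage level → unemployment rate → inflation rate); export volume (to tourism revenue via export volume → crime rate → tourism revenue; to inflation rate via export volume → unemployment rate → inflation rate); housing starts (to tourism revenue via housing starts → port throughput → crime rate → tourism revenue; to inflation rate via housing starts → net migration → minimum wage level → unemployment rate → inflation rate); public transit ridership (to tourism revenue via public transit ridership → manufacturing output → crime rate → tourism revenue; to inflation rate via public transit ridership → minimum wage level → unemployment rate → inflation rate).
Every other variable lacks a causal path to at least one of tourism revenue and inflation rate.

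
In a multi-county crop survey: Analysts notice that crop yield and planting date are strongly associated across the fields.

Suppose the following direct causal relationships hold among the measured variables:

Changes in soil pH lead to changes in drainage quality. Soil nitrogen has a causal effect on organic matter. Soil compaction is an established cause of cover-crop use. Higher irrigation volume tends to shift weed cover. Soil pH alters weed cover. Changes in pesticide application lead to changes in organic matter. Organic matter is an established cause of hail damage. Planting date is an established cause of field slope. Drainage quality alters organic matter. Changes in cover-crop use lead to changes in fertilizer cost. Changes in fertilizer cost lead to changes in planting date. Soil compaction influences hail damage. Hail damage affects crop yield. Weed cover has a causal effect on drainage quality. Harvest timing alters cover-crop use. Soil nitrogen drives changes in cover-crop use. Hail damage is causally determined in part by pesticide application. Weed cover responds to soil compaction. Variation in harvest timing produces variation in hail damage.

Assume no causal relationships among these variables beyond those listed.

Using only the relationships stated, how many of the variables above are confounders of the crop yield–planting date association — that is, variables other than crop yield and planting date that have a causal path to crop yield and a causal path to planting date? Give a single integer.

3

The common causes are: harvest timing (to crop yield via harvest timing → hail damage → crop yield; to planting date via harvest timing → cover-crop use → fertilizer cost → planting date); soil compaction (to crop yield via soil compaction → hail damage → crop yield; to planting date via soil compaction → cover-crop use → fertilizer cost → planting date); soil nitrogen (to crop yield via soil nitrogen → organic matter → hail damage → crop yield; to planting date via soil nitrogen → cover-crop use → fertilizer cost → planting date).
Every other variable lacks a causal path to at least one of crop yield and planting date.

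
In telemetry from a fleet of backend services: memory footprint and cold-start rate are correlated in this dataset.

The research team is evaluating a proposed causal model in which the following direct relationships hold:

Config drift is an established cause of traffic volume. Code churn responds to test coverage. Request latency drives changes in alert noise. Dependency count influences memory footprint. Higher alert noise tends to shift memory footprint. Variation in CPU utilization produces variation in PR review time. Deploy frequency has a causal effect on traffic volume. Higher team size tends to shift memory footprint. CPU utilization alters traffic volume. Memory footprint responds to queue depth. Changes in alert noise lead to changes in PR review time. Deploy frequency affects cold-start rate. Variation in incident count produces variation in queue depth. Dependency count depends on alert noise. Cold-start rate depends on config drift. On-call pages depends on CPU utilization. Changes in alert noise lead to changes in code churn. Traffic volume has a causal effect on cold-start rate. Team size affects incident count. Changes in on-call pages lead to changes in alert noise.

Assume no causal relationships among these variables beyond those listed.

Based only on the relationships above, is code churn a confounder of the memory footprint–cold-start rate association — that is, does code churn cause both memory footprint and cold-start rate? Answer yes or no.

Code churn has no stated causal path to either memory footprint or cold-start rate. A confounder must cause both variables, so code churn does not qualify.

no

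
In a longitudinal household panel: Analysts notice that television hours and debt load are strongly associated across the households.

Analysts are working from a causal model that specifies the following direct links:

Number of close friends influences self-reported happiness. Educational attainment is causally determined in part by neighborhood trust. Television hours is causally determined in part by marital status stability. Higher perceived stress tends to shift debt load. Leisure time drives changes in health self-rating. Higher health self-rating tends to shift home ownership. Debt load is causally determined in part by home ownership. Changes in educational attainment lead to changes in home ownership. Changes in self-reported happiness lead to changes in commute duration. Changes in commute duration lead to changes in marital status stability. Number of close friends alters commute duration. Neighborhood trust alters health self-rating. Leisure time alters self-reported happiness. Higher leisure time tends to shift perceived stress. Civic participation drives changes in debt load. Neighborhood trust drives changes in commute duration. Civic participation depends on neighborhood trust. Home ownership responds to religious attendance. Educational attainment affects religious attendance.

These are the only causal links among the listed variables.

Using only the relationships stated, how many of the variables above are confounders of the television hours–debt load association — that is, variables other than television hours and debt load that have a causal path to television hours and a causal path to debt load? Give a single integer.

The common causes are: leisure time (to television hours via leisure time → self-reported happiness → commute duration → marital status stability → television hours; to debt load via leisure time → perceived stress → debt load); neighborhood trust (to television hours via neighborhood trust → commute duration → marital status stability → television hours; to debt load via neighborhood trust → civic participation → debt load).
Every other variable lacks a causal path to at least one of television hours and debt load.

2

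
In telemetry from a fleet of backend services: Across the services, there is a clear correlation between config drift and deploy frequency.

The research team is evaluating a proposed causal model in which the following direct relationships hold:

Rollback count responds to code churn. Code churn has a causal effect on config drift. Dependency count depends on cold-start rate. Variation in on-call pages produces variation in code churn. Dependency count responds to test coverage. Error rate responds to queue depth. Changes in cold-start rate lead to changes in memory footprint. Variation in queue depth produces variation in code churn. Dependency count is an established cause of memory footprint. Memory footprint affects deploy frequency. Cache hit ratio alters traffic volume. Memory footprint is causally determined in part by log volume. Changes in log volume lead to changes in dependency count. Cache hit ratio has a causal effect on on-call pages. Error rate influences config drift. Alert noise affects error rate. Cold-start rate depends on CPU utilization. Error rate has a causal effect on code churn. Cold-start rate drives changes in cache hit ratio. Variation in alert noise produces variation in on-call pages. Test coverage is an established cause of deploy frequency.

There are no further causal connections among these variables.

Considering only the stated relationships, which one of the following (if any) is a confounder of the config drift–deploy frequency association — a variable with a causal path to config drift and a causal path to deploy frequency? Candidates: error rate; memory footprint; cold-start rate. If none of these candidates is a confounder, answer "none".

cold-start rate

Cold-start rate causes config drift (cold-start rate → cache hit ratio → on-call pages → code churn → config drift) and also causes deploy frequency (cold-start rate → memory footprint → deploy frequency); it is a common cause of both.
Each of the other candidates lacks a causal path to at least one of config drift and deploy frequency, so they do not confound the relationship.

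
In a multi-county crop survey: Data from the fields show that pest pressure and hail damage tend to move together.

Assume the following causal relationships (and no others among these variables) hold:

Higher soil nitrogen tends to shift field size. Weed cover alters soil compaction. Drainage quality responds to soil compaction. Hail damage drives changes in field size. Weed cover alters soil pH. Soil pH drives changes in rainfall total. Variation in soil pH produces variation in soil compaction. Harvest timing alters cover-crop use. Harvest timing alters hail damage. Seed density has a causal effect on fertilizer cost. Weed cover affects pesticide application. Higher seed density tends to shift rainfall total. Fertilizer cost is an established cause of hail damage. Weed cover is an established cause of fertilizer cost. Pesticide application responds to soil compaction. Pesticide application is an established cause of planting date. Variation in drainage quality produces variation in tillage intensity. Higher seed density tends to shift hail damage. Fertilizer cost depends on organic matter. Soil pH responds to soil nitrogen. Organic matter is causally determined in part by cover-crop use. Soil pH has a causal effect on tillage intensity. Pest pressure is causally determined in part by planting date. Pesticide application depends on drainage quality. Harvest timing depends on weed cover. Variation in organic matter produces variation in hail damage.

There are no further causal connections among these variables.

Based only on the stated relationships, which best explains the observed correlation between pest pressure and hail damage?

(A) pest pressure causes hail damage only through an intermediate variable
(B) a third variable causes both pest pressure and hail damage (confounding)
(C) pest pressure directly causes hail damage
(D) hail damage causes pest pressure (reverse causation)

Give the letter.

Weed cover causes pest pressure (weed cover → pesticide application → planting date → pest pressure) and hail damage (weed cover → harvest timing → hail damage) — a common cause creating the correlation.
There is no stated path from pest pressure to hail damage or from hail damage to pest pressure, so neither direct nor reverse causation applies.

B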